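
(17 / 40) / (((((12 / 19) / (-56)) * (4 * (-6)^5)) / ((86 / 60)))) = 0.00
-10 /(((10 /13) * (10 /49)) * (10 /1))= -637 /100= -6.37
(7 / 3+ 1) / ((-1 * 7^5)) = -0.00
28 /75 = 0.37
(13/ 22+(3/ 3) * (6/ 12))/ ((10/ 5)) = 6/ 11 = 0.55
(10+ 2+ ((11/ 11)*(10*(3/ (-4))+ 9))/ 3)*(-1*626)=-7825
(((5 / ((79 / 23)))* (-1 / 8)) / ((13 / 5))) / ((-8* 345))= 5 / 197184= 0.00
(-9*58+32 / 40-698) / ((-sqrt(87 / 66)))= 6096*sqrt(638) / 145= 1061.91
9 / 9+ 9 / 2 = 11 / 2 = 5.50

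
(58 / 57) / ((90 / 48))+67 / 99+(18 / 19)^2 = 2.12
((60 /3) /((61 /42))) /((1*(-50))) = -0.28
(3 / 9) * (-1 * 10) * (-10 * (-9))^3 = -2430000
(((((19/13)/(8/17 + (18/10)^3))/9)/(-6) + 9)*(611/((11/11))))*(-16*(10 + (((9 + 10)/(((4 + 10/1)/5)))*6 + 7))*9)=-12847523694496/281253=-45679597.00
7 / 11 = 0.64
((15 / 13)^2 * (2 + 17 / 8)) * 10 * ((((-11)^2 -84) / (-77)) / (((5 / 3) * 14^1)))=-74925 / 66248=-1.13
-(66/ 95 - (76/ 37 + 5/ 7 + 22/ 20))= 156173/ 49210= 3.17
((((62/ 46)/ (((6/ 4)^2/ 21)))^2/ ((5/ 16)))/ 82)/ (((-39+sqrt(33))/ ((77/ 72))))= -1520519/ 8784045-116963 * sqrt(33)/ 26352135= -0.20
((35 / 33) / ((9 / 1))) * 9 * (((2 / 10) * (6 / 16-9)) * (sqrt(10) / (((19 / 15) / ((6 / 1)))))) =-7245 * sqrt(10) / 836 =-27.41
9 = 9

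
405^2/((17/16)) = 2624400/17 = 154376.47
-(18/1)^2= -324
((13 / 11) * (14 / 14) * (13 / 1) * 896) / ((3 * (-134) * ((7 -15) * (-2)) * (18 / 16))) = -37856 / 19899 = -1.90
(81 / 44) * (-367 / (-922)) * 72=267543 / 5071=52.76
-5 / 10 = -1 / 2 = -0.50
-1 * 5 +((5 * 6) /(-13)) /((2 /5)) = -140 /13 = -10.77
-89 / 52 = -1.71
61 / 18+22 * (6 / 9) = 325 / 18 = 18.06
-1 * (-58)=58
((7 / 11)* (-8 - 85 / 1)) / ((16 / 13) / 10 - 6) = 42315 / 4202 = 10.07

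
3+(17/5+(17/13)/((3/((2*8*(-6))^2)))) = 261536/65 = 4023.63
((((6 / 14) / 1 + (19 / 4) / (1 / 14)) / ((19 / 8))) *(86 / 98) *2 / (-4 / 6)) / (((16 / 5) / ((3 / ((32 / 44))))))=-19944045 / 208544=-95.63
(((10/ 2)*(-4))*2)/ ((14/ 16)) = -320/ 7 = -45.71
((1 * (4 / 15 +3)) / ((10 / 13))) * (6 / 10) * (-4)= -1274 / 125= -10.19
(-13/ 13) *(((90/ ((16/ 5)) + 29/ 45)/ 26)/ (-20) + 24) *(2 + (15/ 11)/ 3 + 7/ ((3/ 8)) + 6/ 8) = -12940812941/ 24710400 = -523.70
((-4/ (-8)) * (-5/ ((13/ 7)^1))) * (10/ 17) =-175/ 221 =-0.79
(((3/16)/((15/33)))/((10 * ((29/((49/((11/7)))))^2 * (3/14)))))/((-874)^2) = 0.00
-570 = -570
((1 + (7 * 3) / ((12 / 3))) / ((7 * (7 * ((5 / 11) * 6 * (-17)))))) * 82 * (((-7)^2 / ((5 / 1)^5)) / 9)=-451 / 1147500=-0.00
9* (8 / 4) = 18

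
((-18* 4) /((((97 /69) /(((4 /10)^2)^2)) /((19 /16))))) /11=-94392 /666875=-0.14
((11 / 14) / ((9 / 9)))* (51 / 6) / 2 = 187 / 56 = 3.34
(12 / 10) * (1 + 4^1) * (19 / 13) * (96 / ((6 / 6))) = 10944 / 13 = 841.85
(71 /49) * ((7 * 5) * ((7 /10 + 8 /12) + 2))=7171 /42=170.74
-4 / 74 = -0.05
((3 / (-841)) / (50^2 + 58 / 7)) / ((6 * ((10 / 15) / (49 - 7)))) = -441 / 29532556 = -0.00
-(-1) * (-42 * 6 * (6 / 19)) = -1512 / 19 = -79.58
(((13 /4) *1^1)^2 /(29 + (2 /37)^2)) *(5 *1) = 231361 /127056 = 1.82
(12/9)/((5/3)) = 4/5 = 0.80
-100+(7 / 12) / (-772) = -926407 / 9264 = -100.00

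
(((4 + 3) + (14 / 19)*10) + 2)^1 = 311 / 19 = 16.37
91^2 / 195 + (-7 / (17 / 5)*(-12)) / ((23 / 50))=564067 / 5865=96.18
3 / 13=0.23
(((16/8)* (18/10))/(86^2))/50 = 9/924500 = 0.00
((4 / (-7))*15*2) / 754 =-60 / 2639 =-0.02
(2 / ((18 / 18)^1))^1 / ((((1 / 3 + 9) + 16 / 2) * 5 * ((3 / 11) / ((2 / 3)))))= 11 / 195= 0.06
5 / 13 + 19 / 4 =267 / 52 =5.13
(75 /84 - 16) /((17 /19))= -8037 /476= -16.88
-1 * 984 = -984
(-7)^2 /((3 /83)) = 4067 /3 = 1355.67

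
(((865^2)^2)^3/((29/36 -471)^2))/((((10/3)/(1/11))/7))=477548610597878513906013191258203125000/3151756619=151518238343351763071529600000.00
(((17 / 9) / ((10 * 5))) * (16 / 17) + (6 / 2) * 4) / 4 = 677 / 225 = 3.01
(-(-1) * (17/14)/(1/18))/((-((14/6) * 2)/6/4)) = -5508/49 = -112.41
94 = 94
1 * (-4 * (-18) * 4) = 288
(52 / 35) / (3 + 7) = 26 / 175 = 0.15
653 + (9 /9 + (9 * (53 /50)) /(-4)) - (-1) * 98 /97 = 12660931 /19400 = 652.63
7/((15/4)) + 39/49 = 1957/735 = 2.66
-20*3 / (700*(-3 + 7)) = -3 / 140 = -0.02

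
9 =9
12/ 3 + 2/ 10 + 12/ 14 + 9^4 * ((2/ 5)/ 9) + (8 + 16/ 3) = 309.99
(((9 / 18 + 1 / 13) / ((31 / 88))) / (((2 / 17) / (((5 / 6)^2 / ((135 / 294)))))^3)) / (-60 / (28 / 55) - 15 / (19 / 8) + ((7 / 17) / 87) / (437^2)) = -28.02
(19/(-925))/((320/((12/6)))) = -19/148000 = -0.00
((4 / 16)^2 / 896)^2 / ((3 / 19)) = 19 / 616562688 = 0.00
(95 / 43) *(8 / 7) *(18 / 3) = 4560 / 301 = 15.15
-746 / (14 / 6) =-2238 / 7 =-319.71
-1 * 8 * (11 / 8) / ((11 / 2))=-2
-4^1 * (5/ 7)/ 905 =-4/ 1267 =-0.00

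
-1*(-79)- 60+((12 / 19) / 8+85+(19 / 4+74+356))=538.83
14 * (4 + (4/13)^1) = 60.31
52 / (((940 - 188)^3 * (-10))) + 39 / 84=0.46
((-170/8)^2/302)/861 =0.00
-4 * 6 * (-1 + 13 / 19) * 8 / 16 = 72 / 19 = 3.79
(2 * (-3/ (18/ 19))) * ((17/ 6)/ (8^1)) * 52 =-4199/ 36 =-116.64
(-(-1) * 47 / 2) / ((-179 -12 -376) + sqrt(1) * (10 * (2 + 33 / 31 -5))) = -1457 / 36354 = -0.04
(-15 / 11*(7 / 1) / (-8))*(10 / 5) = 2.39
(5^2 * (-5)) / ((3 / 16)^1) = -2000 / 3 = -666.67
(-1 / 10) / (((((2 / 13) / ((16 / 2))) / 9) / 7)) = -1638 / 5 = -327.60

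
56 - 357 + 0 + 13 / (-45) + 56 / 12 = -13348 / 45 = -296.62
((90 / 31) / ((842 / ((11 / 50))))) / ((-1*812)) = -99 / 105974120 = -0.00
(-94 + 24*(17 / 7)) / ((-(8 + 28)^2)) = 125 / 4536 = 0.03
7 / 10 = 0.70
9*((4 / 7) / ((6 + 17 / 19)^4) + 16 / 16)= 9.00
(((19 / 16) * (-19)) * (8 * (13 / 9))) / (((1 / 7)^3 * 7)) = -12775.39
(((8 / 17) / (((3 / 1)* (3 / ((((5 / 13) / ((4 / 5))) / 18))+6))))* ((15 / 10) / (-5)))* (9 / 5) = -6 / 8381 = -0.00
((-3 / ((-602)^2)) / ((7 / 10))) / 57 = -5 / 24099866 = -0.00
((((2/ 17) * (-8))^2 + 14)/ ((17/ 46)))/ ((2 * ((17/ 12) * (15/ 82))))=32454288/ 417605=77.72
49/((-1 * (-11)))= 4.45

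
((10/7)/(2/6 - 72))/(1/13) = -78/301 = -0.26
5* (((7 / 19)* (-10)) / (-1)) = 350 / 19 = 18.42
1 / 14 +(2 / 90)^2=2039 / 28350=0.07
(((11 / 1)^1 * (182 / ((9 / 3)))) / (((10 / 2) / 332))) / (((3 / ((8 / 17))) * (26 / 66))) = 4499264 / 255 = 17644.17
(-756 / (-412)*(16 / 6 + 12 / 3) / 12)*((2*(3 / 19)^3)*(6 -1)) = 28350 / 706477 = 0.04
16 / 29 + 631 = 18315 / 29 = 631.55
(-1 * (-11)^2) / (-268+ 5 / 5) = 121 / 267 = 0.45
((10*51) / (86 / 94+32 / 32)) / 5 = 53.27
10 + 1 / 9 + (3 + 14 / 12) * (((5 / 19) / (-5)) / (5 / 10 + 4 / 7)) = 1694 / 171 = 9.91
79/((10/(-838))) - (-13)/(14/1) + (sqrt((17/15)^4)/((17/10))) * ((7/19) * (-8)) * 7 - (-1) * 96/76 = -79404151/11970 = -6633.60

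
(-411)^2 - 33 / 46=7770333 / 46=168920.28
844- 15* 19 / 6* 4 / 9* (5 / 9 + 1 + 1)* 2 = 59624 / 81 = 736.10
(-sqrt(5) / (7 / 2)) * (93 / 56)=-93 * sqrt(5) / 196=-1.06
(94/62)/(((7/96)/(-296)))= -1335552/217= -6154.62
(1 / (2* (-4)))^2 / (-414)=-1 / 26496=-0.00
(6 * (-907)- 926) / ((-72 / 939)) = 249148 / 3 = 83049.33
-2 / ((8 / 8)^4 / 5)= -10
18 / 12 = 3 / 2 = 1.50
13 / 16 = 0.81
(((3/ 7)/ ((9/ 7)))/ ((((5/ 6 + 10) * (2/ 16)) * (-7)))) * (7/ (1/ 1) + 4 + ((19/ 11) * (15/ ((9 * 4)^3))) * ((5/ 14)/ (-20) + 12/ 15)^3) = -306000709723/ 791062272000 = -0.39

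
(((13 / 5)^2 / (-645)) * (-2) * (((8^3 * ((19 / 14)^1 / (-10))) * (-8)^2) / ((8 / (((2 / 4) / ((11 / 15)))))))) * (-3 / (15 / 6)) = 19728384 / 2069375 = 9.53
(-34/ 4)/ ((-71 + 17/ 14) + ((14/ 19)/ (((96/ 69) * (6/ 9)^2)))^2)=0.12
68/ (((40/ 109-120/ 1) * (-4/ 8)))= 1853/ 1630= 1.14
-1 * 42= -42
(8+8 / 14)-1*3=39 / 7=5.57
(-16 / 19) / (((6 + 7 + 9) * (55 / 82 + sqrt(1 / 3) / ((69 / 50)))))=-9369648 / 100305085 + 7423296 * sqrt(3) / 220671187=-0.04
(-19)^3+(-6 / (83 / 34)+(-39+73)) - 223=-585188 / 83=-7050.46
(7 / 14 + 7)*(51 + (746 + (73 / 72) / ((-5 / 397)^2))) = 12940057 / 240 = 53916.90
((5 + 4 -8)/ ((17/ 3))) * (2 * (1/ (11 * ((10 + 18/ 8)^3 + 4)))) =384/ 22048235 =0.00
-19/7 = -2.71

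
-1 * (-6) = 6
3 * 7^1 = 21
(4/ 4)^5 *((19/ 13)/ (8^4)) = 19/ 53248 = 0.00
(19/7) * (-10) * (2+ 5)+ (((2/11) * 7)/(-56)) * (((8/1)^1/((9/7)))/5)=-94064/495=-190.03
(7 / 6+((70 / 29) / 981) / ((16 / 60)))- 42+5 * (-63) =-1124760 / 3161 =-355.82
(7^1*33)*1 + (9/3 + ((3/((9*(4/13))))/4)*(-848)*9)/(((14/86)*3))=-27967/7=-3995.29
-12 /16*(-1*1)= 0.75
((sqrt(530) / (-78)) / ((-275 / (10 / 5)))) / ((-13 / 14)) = -14*sqrt(530) / 139425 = -0.00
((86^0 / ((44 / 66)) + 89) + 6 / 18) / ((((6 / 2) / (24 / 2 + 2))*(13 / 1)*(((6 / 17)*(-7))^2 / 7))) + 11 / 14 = 1125701 / 29484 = 38.18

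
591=591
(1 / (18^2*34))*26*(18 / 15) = 13 / 4590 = 0.00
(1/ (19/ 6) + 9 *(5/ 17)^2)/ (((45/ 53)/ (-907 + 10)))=-31741541/ 27455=-1156.13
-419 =-419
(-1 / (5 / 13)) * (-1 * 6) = 78 / 5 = 15.60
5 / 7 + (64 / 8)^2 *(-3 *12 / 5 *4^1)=-1842.49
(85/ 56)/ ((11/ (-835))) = -70975/ 616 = -115.22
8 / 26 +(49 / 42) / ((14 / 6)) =21 / 26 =0.81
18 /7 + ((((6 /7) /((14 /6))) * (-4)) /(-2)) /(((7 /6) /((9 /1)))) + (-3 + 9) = 14.24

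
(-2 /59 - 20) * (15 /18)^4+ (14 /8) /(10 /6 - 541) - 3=-65285633 /5154948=-12.66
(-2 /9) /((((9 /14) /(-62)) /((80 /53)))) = 138880 /4293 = 32.35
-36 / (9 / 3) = -12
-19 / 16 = -1.19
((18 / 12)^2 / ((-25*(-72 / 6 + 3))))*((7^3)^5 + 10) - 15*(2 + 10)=4747561491953 / 100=47475614919.53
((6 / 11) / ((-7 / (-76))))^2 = 207936 / 5929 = 35.07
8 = 8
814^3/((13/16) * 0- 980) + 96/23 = -3101257058/5635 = -550356.18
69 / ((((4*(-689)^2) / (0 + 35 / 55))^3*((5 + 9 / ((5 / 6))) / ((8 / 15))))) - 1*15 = -1349900394489960276206791 / 89993359632664018414312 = -15.00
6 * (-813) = -4878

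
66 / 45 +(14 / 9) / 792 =26171 / 17820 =1.47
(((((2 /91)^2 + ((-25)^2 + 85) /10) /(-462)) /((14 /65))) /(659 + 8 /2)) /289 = -979925 /263147688804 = -0.00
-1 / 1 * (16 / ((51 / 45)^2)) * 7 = -25200 / 289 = -87.20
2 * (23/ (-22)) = -23/ 11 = -2.09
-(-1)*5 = 5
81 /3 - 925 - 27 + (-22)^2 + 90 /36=-877 /2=-438.50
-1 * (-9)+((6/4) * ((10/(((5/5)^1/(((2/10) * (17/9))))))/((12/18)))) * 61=1055/2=527.50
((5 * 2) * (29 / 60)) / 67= 29 / 402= 0.07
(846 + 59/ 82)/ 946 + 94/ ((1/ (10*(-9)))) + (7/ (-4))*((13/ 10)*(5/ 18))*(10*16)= -5976297721/ 698148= -8560.22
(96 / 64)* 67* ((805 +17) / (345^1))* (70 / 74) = 192759 / 851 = 226.51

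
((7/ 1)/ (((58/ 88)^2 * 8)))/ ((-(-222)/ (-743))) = -629321/ 93351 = -6.74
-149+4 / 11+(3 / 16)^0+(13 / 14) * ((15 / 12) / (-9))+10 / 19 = -15509569 / 105336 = -147.24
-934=-934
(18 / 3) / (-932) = -3 / 466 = -0.01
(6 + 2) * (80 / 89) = 640 / 89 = 7.19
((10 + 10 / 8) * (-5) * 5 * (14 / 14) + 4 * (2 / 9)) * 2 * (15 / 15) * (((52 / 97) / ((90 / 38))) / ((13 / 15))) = -383534 / 2619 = -146.44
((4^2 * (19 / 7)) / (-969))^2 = 256 / 127449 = 0.00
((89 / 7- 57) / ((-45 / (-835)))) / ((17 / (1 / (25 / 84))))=-162.42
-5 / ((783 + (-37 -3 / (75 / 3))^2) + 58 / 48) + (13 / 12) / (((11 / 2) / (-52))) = -10964335858 / 1070240853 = -10.24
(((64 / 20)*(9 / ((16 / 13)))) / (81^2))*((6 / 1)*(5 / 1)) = 26 / 243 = 0.11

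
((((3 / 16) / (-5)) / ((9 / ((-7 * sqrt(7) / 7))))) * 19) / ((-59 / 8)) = -19 * sqrt(7) / 1770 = -0.03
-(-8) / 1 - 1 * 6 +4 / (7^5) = 33618 / 16807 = 2.00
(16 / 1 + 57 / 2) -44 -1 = -1 / 2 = -0.50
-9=-9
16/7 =2.29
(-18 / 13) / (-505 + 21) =0.00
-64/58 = -32/29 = -1.10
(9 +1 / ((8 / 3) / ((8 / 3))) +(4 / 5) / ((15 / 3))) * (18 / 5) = 4572 / 125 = 36.58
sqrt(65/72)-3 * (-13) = sqrt(130)/12+39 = 39.95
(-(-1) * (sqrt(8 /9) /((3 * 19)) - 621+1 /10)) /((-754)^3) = 0.00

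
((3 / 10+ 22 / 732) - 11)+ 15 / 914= -8909657 / 836310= -10.65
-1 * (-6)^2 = -36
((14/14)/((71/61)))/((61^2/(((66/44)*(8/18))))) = 2/12993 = 0.00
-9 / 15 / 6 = -1 / 10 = -0.10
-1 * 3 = -3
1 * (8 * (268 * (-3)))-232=-6664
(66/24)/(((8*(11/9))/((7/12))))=21/128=0.16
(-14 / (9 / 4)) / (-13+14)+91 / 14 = 5 / 18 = 0.28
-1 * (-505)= 505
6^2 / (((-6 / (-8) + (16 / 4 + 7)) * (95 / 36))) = 1.16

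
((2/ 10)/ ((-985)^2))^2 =1/ 23533413765625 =0.00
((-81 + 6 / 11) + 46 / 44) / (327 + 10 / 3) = -5241 / 21802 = -0.24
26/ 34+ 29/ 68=81/ 68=1.19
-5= -5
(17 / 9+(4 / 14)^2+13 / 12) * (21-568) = -2946689 / 1764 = -1670.46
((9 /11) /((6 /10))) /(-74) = -15 /814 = -0.02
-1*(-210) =210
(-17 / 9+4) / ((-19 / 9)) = -1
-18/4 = -9/2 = -4.50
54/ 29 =1.86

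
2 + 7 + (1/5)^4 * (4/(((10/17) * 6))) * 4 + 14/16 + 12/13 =10535197/975000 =10.81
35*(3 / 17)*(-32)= -3360 / 17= -197.65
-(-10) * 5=50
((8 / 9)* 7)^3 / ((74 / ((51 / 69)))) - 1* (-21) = 14520695 / 620379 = 23.41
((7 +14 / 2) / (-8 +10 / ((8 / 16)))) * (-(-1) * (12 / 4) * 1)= 7 / 2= 3.50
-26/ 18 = -13/ 9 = -1.44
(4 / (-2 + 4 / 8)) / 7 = -0.38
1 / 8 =0.12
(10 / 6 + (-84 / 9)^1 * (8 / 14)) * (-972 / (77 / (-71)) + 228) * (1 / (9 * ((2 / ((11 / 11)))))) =-14428 / 63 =-229.02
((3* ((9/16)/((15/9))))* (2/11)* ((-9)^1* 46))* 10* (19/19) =-16767/22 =-762.14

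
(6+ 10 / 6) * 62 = 1426 / 3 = 475.33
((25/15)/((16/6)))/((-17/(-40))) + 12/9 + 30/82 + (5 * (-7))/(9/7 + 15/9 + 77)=9591527/3510789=2.73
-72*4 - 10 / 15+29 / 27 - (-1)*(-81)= -368.59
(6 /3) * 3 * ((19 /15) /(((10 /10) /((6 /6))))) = 7.60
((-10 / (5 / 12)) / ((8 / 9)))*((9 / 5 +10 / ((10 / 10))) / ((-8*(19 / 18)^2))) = 129033 / 3610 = 35.74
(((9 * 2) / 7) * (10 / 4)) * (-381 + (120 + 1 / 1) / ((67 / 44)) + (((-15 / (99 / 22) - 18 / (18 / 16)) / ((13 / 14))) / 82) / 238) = -8237701380 / 4249609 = -1938.46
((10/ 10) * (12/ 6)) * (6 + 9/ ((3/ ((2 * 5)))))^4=3359232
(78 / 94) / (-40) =-39 / 1880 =-0.02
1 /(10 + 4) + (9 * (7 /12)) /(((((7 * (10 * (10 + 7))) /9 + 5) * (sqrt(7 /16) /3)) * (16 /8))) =0.16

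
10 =10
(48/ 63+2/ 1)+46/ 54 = 683/ 189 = 3.61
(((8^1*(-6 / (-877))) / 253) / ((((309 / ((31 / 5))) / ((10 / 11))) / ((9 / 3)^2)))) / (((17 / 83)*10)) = 370512 / 21368249705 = 0.00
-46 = -46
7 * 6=42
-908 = -908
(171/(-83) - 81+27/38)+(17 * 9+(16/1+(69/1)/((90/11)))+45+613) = 17814193/23655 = 753.08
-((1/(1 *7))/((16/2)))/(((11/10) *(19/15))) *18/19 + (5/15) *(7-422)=-23073535/166782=-138.35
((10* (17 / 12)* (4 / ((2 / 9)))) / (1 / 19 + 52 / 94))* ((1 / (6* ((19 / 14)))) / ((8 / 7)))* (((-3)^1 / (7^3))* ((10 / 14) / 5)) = -11985 / 212072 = -0.06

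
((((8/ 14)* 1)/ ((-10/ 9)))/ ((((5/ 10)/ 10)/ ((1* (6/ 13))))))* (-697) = 301104/ 91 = 3308.84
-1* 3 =-3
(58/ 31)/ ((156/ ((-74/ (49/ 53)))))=-56869/ 59241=-0.96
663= 663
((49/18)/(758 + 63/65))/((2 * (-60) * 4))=-637/85247424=-0.00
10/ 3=3.33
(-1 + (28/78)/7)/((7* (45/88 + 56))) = -3256/1357629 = -0.00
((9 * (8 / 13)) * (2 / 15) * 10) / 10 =48 / 65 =0.74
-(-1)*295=295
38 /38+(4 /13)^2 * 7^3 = 5657 /169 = 33.47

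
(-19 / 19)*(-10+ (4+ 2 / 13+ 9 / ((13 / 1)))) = 67 / 13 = 5.15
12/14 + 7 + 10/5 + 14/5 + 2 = 513/35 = 14.66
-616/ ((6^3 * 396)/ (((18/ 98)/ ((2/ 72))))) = -1/ 21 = -0.05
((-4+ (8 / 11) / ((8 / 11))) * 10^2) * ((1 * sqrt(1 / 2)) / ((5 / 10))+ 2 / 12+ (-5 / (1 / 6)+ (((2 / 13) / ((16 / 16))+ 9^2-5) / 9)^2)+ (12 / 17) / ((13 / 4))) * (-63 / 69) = 6300 * sqrt(2) / 23+ 759860850 / 66079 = 11886.65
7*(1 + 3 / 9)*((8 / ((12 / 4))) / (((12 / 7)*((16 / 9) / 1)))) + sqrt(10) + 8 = sqrt(10) + 97 / 6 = 19.33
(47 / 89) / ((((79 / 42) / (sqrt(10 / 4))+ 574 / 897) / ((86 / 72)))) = -42489877885 / 105867743067+ 99915719813*sqrt(10) / 423470972268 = 0.34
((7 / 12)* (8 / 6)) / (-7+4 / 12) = -0.12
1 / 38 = 0.03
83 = 83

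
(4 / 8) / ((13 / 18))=0.69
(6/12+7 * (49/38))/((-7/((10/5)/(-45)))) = 362/5985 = 0.06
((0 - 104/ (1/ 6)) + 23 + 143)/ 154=-229/ 77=-2.97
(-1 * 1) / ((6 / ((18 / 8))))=-3 / 8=-0.38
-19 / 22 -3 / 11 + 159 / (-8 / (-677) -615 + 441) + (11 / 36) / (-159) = -7609880471 / 3708264780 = -2.05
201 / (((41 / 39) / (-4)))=-31356 / 41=-764.78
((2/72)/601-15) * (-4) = 60.00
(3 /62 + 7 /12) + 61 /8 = 6143 /744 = 8.26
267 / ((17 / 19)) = 5073 / 17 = 298.41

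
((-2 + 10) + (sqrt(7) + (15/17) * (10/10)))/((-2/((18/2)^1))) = -1359/34-9 * sqrt(7)/2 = -51.88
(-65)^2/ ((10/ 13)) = 10985/ 2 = 5492.50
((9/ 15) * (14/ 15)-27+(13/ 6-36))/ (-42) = 9041/ 6300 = 1.44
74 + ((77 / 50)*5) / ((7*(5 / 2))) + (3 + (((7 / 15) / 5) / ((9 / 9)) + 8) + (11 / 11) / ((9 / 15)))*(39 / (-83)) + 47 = 115.44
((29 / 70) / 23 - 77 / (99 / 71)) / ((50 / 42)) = -46.37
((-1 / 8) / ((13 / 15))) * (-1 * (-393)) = -5895 / 104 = -56.68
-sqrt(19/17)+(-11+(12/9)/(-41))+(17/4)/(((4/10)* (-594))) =-2152973/194832-sqrt(323)/17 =-12.11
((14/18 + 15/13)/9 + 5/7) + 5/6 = 25979/14742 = 1.76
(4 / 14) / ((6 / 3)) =1 / 7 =0.14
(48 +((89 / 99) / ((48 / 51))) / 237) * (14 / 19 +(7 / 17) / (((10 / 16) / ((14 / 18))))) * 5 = 163613539663 / 545655528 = 299.85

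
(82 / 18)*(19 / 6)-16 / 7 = 4589 / 378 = 12.14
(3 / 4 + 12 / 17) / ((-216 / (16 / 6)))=-11 / 612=-0.02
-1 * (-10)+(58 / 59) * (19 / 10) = 3501 / 295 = 11.87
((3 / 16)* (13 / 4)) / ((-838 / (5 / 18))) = -65 / 321792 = -0.00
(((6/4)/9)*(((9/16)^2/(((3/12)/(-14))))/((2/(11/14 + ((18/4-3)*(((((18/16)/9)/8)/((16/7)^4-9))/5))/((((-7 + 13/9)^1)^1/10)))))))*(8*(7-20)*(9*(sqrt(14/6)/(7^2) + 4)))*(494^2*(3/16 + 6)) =378010046890042281*sqrt(21)/33908940800 + 1134030140670126843/173004800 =6605991279.58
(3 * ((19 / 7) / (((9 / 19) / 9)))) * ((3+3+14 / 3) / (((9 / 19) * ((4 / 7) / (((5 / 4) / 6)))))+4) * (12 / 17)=1428116 / 1071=1333.44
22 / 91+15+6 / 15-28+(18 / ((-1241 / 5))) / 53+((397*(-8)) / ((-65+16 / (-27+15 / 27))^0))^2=301869686081311 / 29926715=10086963.64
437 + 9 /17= 7438 /17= 437.53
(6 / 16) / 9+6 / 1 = 145 / 24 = 6.04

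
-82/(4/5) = -205/2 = -102.50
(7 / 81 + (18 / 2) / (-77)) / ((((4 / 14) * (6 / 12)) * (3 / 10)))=-1900 / 2673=-0.71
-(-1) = 1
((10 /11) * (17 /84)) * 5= 425 /462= 0.92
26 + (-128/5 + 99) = 497/5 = 99.40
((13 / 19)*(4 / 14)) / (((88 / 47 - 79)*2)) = -611 / 482125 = -0.00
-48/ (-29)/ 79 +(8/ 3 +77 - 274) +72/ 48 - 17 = -2884081/ 13746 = -209.81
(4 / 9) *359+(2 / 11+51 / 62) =985517 / 6138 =160.56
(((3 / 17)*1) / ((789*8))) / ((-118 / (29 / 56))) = -0.00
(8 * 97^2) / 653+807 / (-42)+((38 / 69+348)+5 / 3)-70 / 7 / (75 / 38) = 1391564029 / 3153990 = 441.21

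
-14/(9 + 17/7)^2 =-343/3200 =-0.11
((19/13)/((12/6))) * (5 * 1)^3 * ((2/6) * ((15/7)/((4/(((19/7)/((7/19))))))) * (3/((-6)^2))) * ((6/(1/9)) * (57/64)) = 2199166875/4566016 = 481.64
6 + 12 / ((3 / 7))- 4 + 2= 32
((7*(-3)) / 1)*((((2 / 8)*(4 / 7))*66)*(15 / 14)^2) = -22275 / 98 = -227.30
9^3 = 729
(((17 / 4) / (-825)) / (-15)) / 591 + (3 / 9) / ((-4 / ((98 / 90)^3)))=-127472003 / 1184807250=-0.11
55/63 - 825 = -824.13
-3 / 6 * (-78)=39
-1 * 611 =-611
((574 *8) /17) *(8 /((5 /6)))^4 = 24376246272 /10625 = 2294234.94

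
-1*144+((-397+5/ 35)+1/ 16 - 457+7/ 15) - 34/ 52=-21795923/ 21840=-997.98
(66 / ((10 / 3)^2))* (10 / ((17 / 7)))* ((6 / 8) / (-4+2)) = -6237 / 680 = -9.17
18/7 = 2.57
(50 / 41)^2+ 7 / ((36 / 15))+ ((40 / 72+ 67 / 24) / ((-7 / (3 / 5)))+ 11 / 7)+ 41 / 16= 23301203 / 2824080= 8.25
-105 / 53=-1.98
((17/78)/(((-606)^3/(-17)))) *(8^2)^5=19394461696/1084906953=17.88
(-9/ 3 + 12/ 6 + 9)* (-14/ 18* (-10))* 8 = 4480/ 9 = 497.78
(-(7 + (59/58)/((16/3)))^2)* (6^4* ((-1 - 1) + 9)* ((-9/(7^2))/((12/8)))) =10820529747/188384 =57438.69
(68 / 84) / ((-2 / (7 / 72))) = -17 / 432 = -0.04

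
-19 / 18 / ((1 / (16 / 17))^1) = -152 / 153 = -0.99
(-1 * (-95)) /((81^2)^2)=95 /43046721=0.00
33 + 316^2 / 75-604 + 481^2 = 17409106 / 75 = 232121.41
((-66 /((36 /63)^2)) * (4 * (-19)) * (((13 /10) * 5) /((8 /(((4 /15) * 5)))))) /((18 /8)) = 133133 /18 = 7396.28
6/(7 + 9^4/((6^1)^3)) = 48/299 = 0.16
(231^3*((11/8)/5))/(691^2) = 135590301/19099240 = 7.10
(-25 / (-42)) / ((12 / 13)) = 325 / 504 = 0.64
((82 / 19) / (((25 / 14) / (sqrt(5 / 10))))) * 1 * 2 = 1148 * sqrt(2) / 475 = 3.42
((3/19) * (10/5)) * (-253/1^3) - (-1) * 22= -1100/19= -57.89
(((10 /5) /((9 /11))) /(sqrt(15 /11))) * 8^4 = 90112 * sqrt(165) /135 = 8574.15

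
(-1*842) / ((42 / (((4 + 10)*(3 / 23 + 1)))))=-21892 / 69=-317.28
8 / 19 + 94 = 1794 / 19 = 94.42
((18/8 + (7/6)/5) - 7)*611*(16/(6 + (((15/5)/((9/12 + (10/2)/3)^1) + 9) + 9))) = -4801849/2745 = -1749.31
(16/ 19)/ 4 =4/ 19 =0.21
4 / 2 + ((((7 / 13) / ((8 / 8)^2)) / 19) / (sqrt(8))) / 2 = 7 * sqrt(2) / 1976 + 2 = 2.01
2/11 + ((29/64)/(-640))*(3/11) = 81833/450560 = 0.18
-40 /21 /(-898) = 20 /9429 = 0.00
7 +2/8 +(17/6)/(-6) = 61/9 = 6.78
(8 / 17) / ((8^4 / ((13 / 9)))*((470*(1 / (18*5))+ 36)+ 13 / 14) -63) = 728 / 184810315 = 0.00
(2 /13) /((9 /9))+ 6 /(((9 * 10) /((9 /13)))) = 1 /5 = 0.20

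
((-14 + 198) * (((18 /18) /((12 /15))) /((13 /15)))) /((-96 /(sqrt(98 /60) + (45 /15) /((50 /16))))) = -805 * sqrt(30) /1248 - 69 /26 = -6.19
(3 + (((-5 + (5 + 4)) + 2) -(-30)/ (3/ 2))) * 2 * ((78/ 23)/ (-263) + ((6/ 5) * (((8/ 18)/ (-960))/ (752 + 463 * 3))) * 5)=-1743634541/ 2331163620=-0.75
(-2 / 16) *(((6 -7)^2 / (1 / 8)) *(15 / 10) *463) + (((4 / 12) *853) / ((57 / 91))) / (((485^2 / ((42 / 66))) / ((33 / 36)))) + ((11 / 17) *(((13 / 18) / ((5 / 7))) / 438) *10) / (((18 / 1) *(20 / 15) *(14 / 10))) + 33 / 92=-114759488083631449 / 165326205157200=-694.14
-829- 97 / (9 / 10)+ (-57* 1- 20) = -9124 / 9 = -1013.78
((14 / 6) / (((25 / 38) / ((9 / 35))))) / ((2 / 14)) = 798 / 125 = 6.38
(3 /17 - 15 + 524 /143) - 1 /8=-219455 /19448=-11.28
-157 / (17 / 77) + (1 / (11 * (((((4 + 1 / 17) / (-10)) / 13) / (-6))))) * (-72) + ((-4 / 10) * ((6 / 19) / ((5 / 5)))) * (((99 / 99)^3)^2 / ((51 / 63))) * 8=-1970.23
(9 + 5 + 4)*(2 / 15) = 12 / 5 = 2.40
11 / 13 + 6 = 6.85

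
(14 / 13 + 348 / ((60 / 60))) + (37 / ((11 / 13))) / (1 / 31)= 1704.62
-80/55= -16/11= -1.45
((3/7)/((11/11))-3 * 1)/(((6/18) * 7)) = -54/49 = -1.10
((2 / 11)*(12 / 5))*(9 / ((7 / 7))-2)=168 / 55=3.05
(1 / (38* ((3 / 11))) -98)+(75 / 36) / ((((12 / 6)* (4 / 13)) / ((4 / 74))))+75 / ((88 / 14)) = -31843391 / 371184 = -85.79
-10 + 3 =-7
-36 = -36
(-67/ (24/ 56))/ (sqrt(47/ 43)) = -469 *sqrt(2021)/ 141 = -149.53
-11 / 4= -2.75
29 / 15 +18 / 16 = 367 / 120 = 3.06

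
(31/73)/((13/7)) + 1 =1166/949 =1.23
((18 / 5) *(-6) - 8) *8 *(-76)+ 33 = 90149 / 5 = 18029.80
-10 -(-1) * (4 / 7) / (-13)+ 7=-3.04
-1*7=-7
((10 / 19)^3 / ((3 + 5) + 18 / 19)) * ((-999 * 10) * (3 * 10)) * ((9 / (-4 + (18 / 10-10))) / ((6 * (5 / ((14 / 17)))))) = 629370000 / 6364069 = 98.89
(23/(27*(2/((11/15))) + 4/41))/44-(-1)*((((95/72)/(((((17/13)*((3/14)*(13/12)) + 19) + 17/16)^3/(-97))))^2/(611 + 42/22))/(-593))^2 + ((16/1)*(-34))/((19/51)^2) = -97890986014278559520112904728575586442575456437446560847726877225809/24975341688177145147030357949925440112088634189884474872728250264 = -3919.51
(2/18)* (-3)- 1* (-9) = 8.67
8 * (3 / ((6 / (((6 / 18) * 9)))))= 12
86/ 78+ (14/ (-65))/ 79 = 16943/ 15405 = 1.10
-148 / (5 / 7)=-1036 / 5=-207.20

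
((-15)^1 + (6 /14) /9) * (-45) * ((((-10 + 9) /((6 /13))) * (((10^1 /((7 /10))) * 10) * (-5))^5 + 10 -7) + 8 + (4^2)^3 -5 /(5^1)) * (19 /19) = 31890625000325034942820 /117649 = 271065839916404176.35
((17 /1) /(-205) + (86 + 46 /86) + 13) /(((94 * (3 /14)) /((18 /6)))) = 6136683 /414305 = 14.81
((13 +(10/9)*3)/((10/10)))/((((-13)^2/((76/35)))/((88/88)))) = 532/2535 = 0.21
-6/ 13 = -0.46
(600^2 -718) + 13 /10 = 3592833 /10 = 359283.30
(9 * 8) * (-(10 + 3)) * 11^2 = -113256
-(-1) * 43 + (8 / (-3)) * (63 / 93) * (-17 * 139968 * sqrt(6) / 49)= 43 + 19035648 * sqrt(6) / 217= 214916.85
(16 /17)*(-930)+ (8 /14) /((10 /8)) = -520528 /595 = -874.84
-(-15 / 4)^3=3375 / 64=52.73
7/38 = 0.18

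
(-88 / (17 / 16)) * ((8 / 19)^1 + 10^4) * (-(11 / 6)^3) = 4945612672 / 969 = 5103831.45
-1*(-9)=9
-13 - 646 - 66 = -725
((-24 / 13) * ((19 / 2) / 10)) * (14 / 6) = -266 / 65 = -4.09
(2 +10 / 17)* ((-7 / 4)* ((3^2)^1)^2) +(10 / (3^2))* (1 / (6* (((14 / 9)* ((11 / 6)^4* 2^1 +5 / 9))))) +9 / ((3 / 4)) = -633498051 / 1785119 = -354.88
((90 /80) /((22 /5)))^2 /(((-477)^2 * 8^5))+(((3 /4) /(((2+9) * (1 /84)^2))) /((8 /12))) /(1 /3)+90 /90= 2165.91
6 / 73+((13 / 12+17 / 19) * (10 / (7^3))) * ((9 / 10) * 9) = 1045329 / 1902964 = 0.55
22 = 22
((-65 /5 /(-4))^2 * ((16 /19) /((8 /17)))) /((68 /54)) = 4563 /304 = 15.01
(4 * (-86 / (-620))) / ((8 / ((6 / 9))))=43 / 930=0.05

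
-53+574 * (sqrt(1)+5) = 3391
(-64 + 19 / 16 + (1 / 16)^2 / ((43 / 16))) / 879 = -21607 / 302376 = -0.07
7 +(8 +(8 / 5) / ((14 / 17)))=593 / 35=16.94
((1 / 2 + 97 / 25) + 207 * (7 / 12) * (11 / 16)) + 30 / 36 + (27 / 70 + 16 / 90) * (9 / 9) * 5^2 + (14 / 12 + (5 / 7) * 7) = 10935079 / 100800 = 108.48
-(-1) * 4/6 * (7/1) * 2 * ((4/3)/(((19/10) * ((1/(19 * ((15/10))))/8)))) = 4480/3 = 1493.33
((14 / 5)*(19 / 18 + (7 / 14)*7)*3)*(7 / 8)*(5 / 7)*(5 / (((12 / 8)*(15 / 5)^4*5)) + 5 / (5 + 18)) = 361907 / 67068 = 5.40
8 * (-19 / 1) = -152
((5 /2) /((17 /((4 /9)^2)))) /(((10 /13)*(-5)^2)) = 52 /34425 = 0.00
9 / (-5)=-9 / 5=-1.80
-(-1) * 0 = 0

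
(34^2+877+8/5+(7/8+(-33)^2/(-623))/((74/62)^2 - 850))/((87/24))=41346727760147/73666476135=561.27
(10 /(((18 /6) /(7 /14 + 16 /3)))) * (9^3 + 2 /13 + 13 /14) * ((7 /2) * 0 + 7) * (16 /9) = 186025000 /1053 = 176661.92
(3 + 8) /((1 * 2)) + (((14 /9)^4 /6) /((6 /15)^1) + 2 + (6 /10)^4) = 10.07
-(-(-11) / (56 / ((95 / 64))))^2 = -1092025 / 12845056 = -0.09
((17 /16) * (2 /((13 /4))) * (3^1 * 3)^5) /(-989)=-1003833 /25714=-39.04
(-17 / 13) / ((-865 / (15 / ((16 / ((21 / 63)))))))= 17 / 35984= 0.00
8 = 8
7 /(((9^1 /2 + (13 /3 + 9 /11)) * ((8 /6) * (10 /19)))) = 1881 /1820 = 1.03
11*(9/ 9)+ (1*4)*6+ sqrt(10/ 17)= sqrt(170)/ 17+ 35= 35.77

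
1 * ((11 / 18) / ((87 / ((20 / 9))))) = 110 / 7047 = 0.02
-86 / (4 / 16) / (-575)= 344 / 575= 0.60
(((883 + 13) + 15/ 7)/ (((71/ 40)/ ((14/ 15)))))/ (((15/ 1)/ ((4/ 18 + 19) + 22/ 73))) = 1290293584/ 2099115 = 614.68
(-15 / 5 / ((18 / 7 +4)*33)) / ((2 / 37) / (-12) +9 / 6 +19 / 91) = -70707 / 8710790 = -0.01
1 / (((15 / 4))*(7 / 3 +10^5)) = 4 / 1500035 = 0.00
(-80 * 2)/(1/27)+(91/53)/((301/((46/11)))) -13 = -108623379/25069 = -4332.98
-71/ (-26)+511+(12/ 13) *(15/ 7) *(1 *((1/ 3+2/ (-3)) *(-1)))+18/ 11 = 1033085/ 2002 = 516.03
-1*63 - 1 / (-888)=-55943 / 888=-63.00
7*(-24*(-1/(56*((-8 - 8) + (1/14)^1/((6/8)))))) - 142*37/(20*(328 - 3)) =-270542/271375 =-1.00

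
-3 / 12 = -1 / 4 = -0.25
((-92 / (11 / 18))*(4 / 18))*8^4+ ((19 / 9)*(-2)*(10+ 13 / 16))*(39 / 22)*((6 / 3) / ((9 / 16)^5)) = -272619470848 / 1948617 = -139904.08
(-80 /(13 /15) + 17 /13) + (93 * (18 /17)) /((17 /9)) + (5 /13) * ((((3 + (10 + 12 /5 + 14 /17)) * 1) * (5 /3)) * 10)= 734063 /11271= 65.13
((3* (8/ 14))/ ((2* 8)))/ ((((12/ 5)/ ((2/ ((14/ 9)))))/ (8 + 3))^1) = 495/ 784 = 0.63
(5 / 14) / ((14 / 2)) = 5 / 98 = 0.05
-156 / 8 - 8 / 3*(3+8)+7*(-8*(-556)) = 186523 / 6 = 31087.17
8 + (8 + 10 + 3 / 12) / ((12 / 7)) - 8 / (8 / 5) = 655 / 48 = 13.65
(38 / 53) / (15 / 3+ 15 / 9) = 57 / 530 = 0.11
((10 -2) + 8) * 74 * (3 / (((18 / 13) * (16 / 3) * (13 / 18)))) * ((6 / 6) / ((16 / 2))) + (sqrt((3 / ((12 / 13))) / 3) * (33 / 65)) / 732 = 11 * sqrt(39) / 95160 + 333 / 4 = 83.25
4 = 4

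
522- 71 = 451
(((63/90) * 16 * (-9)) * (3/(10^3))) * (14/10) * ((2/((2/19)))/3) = -8379/3125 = -2.68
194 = 194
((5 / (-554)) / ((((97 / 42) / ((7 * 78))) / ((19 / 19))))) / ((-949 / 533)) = 2350530 / 1961437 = 1.20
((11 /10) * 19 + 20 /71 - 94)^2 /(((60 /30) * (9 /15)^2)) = 2672993401 /362952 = 7364.59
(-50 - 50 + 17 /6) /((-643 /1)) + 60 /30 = 8299 /3858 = 2.15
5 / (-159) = -5 / 159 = -0.03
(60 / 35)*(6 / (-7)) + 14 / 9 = 38 / 441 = 0.09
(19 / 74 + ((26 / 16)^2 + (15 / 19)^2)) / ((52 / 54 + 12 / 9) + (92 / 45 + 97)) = 406298835 / 11695175488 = 0.03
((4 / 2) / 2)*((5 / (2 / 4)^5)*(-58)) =-9280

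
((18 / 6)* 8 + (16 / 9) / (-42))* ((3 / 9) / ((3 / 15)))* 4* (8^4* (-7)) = -370933760 / 81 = -4579429.14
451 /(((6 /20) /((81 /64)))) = 60885 /32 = 1902.66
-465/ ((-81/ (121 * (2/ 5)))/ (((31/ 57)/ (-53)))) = -232562/ 81567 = -2.85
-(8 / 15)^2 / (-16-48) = 1 / 225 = 0.00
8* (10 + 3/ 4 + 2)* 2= 204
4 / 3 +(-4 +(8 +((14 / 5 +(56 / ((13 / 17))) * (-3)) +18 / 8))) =-163261 / 780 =-209.31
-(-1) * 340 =340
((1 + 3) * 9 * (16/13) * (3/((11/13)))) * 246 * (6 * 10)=25505280/11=2318661.82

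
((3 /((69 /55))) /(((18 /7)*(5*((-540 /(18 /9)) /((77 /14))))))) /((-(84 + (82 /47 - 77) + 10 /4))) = 5687 /16878780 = 0.00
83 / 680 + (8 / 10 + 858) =858.92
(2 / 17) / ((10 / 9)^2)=81 / 850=0.10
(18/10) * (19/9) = 19/5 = 3.80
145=145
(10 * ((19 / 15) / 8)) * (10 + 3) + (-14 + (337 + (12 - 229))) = 1519 / 12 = 126.58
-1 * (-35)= 35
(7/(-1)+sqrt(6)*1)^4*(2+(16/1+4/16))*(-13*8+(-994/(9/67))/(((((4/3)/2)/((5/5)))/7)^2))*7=-44694484724.42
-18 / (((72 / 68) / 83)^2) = -1990921 / 18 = -110606.72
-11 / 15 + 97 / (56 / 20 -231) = -19826 / 17115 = -1.16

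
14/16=7/8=0.88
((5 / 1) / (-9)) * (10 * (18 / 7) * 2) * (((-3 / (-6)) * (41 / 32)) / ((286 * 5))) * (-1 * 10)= 0.13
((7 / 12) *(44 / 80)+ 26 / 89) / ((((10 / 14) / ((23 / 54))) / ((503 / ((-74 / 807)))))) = -285223502711 / 142257600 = -2004.98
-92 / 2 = -46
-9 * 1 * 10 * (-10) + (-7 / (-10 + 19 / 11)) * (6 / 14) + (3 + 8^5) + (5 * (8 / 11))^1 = 33708674 / 1001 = 33675.00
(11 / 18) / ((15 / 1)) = 11 / 270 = 0.04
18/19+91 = 1747/19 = 91.95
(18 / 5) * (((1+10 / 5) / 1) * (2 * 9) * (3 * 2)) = 5832 / 5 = 1166.40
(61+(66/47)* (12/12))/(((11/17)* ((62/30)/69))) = 51606135/16027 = 3219.95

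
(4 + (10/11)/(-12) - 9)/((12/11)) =-335/72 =-4.65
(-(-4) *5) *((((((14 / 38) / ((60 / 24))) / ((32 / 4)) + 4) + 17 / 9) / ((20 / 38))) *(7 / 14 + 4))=20203 / 20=1010.15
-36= -36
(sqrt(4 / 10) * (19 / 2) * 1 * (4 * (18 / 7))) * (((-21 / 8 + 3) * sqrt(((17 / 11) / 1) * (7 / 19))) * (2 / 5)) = 6.99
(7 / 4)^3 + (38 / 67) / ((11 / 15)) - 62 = -2635145 / 47168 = -55.87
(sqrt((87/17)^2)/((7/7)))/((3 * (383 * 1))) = 29/6511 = 0.00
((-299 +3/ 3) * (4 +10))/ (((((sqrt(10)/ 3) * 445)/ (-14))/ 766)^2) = -2159088400224/ 990125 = -2180622.04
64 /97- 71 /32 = -4839 /3104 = -1.56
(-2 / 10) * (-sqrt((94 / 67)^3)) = 94 * sqrt(6298) / 22445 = 0.33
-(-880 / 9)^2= -774400 / 81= -9560.49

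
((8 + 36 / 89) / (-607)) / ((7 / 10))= -7480 / 378161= -0.02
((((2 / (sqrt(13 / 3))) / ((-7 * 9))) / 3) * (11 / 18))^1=-11 * sqrt(39) / 22113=-0.00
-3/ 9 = -1/ 3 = -0.33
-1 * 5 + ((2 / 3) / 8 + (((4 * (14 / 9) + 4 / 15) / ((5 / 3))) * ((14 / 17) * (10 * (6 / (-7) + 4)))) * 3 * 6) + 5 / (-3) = 1807.25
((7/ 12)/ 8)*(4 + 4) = 7/ 12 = 0.58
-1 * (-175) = 175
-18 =-18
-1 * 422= -422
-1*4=-4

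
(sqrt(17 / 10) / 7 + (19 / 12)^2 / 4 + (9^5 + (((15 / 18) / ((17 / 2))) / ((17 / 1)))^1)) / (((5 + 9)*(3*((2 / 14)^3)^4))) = 282475249*sqrt(170) / 60 + 19436406140842202575 / 998784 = 19460130969235.54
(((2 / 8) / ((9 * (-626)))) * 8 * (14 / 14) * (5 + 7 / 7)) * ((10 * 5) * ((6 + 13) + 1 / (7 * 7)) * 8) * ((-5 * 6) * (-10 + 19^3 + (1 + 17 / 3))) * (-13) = -43326990.85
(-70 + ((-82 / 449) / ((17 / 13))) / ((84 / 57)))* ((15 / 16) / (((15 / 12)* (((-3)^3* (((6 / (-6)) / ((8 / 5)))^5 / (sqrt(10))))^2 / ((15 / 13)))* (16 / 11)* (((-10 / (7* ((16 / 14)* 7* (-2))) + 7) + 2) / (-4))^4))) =-2.36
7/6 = 1.17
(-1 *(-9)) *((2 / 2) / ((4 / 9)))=81 / 4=20.25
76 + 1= 77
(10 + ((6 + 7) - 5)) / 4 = 9 / 2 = 4.50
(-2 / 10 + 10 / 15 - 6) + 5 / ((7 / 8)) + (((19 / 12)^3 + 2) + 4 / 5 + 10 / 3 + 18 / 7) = 777473 / 60480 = 12.86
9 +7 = 16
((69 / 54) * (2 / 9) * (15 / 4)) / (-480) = -23 / 10368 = -0.00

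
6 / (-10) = -3 / 5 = -0.60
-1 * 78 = -78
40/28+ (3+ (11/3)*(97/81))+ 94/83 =1405060/141183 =9.95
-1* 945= -945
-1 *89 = -89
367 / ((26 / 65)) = 1835 / 2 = 917.50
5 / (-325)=-1 / 65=-0.02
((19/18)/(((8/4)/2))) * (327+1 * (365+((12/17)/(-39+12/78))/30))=94062901/128775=730.44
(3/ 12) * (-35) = -35/ 4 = -8.75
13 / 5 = 2.60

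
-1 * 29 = -29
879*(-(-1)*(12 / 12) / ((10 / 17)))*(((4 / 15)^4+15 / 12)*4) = 1265916169 / 168750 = 7501.73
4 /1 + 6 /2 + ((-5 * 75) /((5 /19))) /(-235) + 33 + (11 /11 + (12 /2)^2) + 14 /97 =379346 /4559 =83.21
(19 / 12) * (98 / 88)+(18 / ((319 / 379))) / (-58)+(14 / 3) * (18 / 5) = 40396247 / 2220240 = 18.19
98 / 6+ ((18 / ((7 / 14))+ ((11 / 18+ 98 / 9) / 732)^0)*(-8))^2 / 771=33403 / 257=129.97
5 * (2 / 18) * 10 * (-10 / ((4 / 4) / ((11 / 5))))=-1100 / 9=-122.22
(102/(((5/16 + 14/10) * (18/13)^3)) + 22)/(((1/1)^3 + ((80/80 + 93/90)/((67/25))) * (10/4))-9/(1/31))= -396474376/2463389739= -0.16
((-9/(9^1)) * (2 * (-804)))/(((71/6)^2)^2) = 0.08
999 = 999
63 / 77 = 9 / 11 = 0.82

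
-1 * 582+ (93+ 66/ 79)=-38565/ 79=-488.16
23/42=0.55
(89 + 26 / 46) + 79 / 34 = 91.89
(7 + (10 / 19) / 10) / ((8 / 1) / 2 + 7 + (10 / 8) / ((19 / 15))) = 536 / 911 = 0.59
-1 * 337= -337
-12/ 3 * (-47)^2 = -8836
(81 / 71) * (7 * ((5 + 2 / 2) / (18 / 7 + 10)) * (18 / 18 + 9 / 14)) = 39123 / 6248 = 6.26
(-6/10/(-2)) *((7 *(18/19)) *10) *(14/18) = 294/19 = 15.47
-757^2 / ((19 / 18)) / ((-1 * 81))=1146098 / 171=6702.33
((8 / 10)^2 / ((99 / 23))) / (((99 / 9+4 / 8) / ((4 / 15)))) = 128 / 37125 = 0.00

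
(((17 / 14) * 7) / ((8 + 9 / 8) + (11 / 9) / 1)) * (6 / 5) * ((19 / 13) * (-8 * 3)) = -1674432 / 48425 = -34.58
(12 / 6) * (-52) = -104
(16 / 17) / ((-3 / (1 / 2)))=-8 / 51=-0.16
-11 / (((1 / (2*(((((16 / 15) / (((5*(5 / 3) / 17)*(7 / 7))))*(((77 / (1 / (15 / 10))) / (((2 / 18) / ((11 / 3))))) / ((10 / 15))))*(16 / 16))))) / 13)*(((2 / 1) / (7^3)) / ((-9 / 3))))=228827122524 / 125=1830616980.19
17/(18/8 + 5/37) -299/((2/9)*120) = -115361/28240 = -4.09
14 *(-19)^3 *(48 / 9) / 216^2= -48013 / 4374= -10.98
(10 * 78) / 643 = 780 / 643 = 1.21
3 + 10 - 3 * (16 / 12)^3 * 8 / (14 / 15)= -47.95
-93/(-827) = 93/827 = 0.11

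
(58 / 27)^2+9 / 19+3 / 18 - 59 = -1488847 / 27702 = -53.75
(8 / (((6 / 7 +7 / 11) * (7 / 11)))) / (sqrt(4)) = 484 / 115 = 4.21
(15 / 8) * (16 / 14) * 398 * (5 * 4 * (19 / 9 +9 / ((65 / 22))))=3430760 / 39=87968.21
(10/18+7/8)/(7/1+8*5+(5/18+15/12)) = 103/3494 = 0.03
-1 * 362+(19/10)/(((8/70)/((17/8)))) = -20907/64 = -326.67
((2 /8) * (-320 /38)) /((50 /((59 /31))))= -236 /2945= -0.08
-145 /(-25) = 29 /5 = 5.80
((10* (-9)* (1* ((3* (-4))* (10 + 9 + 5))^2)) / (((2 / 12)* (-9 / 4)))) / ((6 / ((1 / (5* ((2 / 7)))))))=2322432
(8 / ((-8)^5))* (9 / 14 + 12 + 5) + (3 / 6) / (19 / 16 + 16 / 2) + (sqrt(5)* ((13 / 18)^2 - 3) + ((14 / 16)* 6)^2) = 33251773 / 1204224 - 803* sqrt(5) / 324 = 22.07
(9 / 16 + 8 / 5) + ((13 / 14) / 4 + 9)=6381 / 560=11.39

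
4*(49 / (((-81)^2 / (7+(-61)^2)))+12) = 1045616 / 6561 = 159.37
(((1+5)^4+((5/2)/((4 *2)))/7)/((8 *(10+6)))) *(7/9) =7.88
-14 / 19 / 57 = -14 / 1083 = -0.01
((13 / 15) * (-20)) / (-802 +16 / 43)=1118 / 51705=0.02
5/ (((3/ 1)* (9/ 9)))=5/ 3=1.67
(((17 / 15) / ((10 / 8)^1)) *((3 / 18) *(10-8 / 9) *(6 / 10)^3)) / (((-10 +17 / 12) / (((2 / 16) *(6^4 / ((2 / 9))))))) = -8129808 / 321875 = -25.26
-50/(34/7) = -175/17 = -10.29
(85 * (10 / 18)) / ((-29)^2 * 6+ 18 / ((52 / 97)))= 0.01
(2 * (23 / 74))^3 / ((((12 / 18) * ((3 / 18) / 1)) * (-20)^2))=0.01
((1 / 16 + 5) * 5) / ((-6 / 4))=-135 / 8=-16.88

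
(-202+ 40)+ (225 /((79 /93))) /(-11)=-161703 /869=-186.08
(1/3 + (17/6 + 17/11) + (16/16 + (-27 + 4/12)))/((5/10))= -461/11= -41.91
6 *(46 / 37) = 276 / 37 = 7.46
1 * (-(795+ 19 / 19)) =-796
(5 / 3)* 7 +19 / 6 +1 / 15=14.90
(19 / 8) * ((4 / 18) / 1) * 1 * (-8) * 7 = -266 / 9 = -29.56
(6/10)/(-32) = -3/160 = -0.02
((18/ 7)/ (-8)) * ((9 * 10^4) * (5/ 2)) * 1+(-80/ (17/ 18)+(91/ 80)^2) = -55143526561/ 761600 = -72404.84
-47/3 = -15.67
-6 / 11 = -0.55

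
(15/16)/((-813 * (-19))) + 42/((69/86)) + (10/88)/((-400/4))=2727678189/52107880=52.35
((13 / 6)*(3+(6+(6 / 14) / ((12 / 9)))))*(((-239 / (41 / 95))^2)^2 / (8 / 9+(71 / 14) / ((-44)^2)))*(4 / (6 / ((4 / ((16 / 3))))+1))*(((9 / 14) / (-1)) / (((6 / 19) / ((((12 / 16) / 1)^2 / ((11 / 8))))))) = -116974360050206261996250 / 148332672173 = -788594706321.88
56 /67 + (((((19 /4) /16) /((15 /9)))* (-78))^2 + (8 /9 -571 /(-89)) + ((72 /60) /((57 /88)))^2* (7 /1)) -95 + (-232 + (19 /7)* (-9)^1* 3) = -607851085970147 /3471782630400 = -175.08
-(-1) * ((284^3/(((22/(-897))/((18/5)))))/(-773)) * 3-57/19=13048751.01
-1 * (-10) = 10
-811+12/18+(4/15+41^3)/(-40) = -506673/200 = -2533.36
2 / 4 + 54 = 54.50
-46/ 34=-23/ 17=-1.35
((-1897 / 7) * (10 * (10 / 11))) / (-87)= 27100 / 957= 28.32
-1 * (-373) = 373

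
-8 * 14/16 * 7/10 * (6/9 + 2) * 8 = -1568/15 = -104.53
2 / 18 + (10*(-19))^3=-61730999 / 9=-6858999.89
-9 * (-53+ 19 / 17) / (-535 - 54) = -7938 / 10013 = -0.79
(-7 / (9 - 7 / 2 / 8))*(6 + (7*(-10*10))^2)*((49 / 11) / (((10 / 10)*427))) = -34924064 / 8357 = -4179.02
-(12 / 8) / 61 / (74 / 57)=-0.02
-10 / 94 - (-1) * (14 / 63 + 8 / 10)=1937 / 2115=0.92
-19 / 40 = -0.48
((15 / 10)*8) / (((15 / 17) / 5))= 68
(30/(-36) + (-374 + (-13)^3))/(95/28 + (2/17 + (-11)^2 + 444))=-3672578/811833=-4.52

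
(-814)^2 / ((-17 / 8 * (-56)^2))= -165649 / 1666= -99.43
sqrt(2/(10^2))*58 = 29*sqrt(2)/5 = 8.20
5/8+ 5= 45/8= 5.62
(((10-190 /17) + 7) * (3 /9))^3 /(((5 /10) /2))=143748 /4913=29.26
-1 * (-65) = 65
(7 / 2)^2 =49 / 4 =12.25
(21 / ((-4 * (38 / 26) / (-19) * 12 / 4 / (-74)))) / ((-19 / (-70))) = -117845 / 19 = -6202.37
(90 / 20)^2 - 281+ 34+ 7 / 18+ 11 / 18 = -903 / 4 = -225.75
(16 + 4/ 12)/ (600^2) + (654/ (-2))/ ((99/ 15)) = -588599461/ 11880000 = -49.55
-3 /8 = -0.38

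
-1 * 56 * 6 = -336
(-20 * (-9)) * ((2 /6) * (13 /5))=156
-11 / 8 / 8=-11 / 64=-0.17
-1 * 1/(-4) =1/4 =0.25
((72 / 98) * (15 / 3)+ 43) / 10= 2287 / 490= 4.67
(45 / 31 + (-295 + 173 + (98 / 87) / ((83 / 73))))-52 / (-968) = -6473760863 / 54171942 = -119.50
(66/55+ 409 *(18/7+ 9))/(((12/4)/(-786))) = -43409994/35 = -1240285.54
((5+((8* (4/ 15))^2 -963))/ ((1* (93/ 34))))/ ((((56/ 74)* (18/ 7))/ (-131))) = 8838363937/ 376650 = 23465.72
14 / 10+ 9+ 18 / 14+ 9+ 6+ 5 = 1109 / 35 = 31.69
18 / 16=9 / 8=1.12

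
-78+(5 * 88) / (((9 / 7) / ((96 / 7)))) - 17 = 13795 / 3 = 4598.33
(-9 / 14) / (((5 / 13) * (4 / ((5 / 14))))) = -117 / 784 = -0.15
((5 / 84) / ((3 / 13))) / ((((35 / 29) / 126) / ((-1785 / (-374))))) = 5655 / 44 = 128.52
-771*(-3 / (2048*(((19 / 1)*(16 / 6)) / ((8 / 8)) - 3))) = 0.02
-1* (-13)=13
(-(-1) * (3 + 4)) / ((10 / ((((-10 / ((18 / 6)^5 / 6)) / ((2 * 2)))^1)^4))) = 875 / 86093442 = 0.00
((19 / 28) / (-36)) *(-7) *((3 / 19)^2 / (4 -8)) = -1 / 1216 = -0.00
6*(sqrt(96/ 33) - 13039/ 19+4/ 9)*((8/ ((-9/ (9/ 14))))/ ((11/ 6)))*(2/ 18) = 142.15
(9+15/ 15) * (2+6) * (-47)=-3760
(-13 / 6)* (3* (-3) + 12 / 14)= 247 / 14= 17.64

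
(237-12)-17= 208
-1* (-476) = 476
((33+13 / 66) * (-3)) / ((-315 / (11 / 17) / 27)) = 939 / 170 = 5.52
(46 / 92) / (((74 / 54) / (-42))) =-15.32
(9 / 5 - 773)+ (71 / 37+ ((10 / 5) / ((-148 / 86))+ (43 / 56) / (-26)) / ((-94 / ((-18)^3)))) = -2668764591 / 3164980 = -843.22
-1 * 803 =-803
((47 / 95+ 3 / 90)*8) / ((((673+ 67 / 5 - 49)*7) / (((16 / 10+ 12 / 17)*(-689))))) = -1.50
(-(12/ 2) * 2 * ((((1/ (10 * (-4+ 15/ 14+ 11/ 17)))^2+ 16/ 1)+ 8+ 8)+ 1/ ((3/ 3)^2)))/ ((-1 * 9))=973058344/ 22113675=44.00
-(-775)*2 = 1550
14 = 14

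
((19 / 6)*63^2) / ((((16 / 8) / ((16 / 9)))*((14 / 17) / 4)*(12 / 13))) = 58786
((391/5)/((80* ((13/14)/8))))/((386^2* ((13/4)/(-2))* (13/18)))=-98532/2045901325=-0.00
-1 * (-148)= 148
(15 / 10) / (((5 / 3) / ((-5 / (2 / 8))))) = -18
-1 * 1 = -1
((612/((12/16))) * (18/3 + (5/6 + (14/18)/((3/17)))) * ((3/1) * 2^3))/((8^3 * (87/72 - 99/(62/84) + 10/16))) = -319889/98428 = -3.25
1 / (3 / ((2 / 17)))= 2 / 51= 0.04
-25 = -25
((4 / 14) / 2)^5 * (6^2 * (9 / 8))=81 / 33614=0.00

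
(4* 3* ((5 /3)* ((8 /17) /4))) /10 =4 /17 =0.24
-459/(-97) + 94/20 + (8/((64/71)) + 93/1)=431871/3880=111.31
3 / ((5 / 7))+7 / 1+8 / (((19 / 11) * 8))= 1119 / 95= 11.78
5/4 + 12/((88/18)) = 163/44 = 3.70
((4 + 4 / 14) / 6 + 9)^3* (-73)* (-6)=137721216 / 343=401519.58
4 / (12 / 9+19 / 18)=72 / 43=1.67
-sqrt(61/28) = -sqrt(427)/14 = -1.48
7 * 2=14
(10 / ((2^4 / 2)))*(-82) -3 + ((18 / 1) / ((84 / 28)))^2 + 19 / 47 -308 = -35447 / 94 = -377.10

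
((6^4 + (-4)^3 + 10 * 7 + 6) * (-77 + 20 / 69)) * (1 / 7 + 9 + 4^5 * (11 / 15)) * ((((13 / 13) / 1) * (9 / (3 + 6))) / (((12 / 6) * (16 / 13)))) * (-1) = 74821805656 / 2415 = 30982114.14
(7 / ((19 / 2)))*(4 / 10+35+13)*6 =20328 / 95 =213.98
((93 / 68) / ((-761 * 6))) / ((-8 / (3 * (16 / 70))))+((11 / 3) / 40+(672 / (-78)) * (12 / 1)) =-103.29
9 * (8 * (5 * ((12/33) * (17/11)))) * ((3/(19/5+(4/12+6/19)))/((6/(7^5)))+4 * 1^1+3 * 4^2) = 15060913020/38357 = 392650.96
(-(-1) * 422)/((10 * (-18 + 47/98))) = -20678/8585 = -2.41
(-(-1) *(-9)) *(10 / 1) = -90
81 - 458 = -377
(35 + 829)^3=644972544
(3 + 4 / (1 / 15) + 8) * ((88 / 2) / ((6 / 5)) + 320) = 25323.33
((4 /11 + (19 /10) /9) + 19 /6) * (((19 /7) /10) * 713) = 12544522 /17325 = 724.07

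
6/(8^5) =3/16384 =0.00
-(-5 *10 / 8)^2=-625 / 16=-39.06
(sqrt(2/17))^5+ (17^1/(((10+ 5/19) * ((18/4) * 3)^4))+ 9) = 9.00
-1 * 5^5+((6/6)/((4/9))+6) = -12467/4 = -3116.75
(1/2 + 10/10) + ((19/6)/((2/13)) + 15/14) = 1945/84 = 23.15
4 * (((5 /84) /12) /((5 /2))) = 1 /126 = 0.01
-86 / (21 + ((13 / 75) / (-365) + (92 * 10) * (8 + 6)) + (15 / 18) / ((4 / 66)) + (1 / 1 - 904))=-9417000 / 1315286573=-0.01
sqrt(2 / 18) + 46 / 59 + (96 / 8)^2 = 145.11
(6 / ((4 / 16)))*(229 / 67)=5496 / 67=82.03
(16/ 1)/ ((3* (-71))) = -0.08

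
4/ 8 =1/ 2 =0.50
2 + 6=8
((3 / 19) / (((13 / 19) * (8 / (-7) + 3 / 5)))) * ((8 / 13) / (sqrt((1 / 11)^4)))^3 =-95239119360 / 542659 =-175504.54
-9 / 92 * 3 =-27 / 92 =-0.29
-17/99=-0.17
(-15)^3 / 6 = -1125 / 2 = -562.50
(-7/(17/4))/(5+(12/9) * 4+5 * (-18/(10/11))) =0.02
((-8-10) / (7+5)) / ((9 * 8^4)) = -1 / 24576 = -0.00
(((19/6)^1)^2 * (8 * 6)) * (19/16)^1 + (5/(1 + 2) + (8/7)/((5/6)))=80447/140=574.62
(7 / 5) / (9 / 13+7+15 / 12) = 0.16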